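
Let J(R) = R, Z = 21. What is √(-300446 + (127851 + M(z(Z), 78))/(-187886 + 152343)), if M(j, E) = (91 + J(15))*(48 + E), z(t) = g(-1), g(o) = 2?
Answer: I*√379559907583055/35543 ≈ 548.13*I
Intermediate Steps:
z(t) = 2
M(j, E) = 5088 + 106*E (M(j, E) = (91 + 15)*(48 + E) = 106*(48 + E) = 5088 + 106*E)
√(-300446 + (127851 + M(z(Z), 78))/(-187886 + 152343)) = √(-300446 + (127851 + (5088 + 106*78))/(-187886 + 152343)) = √(-300446 + (127851 + (5088 + 8268))/(-35543)) = √(-300446 + (127851 + 13356)*(-1/35543)) = √(-300446 + 141207*(-1/35543)) = √(-300446 - 141207/35543) = √(-10678893385/35543) = I*√379559907583055/35543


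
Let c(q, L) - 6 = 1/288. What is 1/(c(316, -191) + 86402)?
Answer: 288/24885505 ≈ 1.1573e-5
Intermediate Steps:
c(q, L) = 1729/288 (c(q, L) = 6 + 1/288 = 1729/288)
1/(c(316, -191) + 86402) = 1/(1729/288 + 86402) = 1/(24885505/288) = 288/24885505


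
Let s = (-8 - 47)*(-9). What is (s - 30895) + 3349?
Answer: -27051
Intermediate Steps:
s = 495 (s = -55*(-9) = 495)
(s - 30895) + 3349 = (495 - 30895) + 3349 = -30400 + 3349 = -27051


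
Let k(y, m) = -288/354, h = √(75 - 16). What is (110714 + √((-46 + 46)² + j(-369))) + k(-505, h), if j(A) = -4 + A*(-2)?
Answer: 6532078/59 + √734 ≈ 1.1074e+5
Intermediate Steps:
j(A) = -4 - 2*A
h = √59 ≈ 7.6811
k(y, m) = -48/59 (k(y, m) = -288*1/354 = -48/59)
(110714 + √((-46 + 46)² + j(-369))) + k(-505, h) = (110714 + √((-46 + 46)² + (-4 - 2*(-369)))) - 48/59 = (110714 + √(0² + (-4 + 738))) - 48/59 = (110714 + √(0 + 734)) - 48/59 = (110714 + √734) - 48/59 = 6532078/59 + √734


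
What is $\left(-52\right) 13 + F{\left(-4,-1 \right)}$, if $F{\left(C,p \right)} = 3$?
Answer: $-673$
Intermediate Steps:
$\left(-52\right) 13 + F{\left(-4,-1 \right)} = \left(-52\right) 13 + 3 = -676 + 3 = -673$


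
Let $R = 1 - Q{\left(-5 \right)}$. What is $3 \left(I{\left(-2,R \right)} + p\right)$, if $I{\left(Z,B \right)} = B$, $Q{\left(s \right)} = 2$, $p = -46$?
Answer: $-141$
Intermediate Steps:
$R = -1$ ($R = 1 - 2 = -1$)
$3 \left(I{\left(-2,R \right)} + p\right) = 3 \left(-1 - 46\right) = 3 \left(-47\right) = -141$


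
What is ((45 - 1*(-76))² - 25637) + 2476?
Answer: -8520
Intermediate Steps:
((45 - 1*(-76))² - 25637) + 2476 = ((45 + 76)² - 25637) + 2476 = (121² - 25637) + 2476 = (14641 - 25637) + 2476 = -10996 + 2476 = -8520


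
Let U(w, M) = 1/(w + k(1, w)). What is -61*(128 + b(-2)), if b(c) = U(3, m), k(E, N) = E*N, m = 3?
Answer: -46909/6 ≈ -7818.2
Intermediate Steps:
U(w, M) = 1/(2*w) (U(w, M) = 1/(w + 1*w) = 1/(w + w) = 1/(2*w))
b(c) = ⅙ (b(c) = (½)/3 = (½)*(⅓) = ⅙)
-61*(128 + b(-2)) = -61*(128 + ⅙) = -61*769/6 = -46909/6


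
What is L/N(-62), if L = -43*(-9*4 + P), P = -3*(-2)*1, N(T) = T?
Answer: -645/31 ≈ -20.806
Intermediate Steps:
P = 6 (P = 6*1 = 6)
L = 1290 (L = -43*(-9*4 + 6) = -43*(-36 + 6) = -43*(-30) = 1290)
L/N(-62) = 1290/(-62) = 1290*(-1/62) = -645/31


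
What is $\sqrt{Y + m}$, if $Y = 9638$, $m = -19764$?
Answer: $i \sqrt{10126} \approx 100.63 i$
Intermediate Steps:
$\sqrt{Y + m} = \sqrt{9638 - 19764} = \sqrt{-10126} = i \sqrt{10126}$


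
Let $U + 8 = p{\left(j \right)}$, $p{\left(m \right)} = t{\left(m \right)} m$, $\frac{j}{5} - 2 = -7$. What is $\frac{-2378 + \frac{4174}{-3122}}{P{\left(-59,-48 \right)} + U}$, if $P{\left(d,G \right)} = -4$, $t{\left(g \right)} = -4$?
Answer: $- \frac{3714145}{137368} \approx -27.038$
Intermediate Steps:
$j = -25$ ($j = 10 + 5 \left(-7\right) = 10 - 35 = -25$)
$p{\left(m \right)} = - 4 m$
$U = 92$ ($U = -8 - -100 = -8 + 100 = 92$)
$\frac{-2378 + \frac{4174}{-3122}}{P{\left(-59,-48 \right)} + U} = \frac{-2378 + \frac{4174}{-3122}}{-4 + 92} = \frac{-2378 + 4174 \left(- \frac{1}{3122}\right)}{88} = \left(-2378 - \frac{2087}{1561}\right) \frac{1}{88} = \left(- \frac{3714145}{1561}\right) \frac{1}{88} = - \frac{3714145}{137368}$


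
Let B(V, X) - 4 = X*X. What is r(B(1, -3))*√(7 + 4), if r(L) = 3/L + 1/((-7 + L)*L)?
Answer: 19*√11/78 ≈ 0.80790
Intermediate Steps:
B(V, X) = 4 + X² (B(V, X) = 4 + X*X = 4 + X²)
r(L) = 3/L + 1/(L*(-7 + L))
r(B(1, -3))*√(7 + 4) = ((-20 + 3*(4 + (-3)²))/((4 + (-3)²)*(-7 + (4 + (-3)²))))*√(7 + 4) = ((-20 + 3*(4 + 9))/((4 + 9)*(-7 + (4 + 9))))*√11 = ((-20 + 3*13)/(13*(-7 + 13)))*√11 = ((1/13)*(-20 + 39)/6)*√11 = ((1/13)*(⅙)*19)*√11 = 19*√11/78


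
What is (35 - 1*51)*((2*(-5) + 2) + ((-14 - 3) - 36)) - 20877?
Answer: -19901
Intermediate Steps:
(35 - 1*51)*((2*(-5) + 2) + ((-14 - 3) - 36)) - 20877 = (35 - 51)*((-10 + 2) + (-17 - 36)) - 20877 = -16*(-8 - 53) - 20877 = -16*(-61) - 20877 = 976 - 20877 = -19901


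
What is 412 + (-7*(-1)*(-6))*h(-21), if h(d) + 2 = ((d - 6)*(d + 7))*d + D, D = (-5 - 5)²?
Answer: 329692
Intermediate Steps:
D = 100 (D = (-10)² = 100)
h(d) = 98 + d*(-6 + d)*(7 + d) (h(d) = -2 + (((d - 6)*(d + 7))*d + 100) = -2 + (((-6 + d)*(7 + d))*d + 100) = -2 + (d*(-6 + d)*(7 + d) + 100) = -2 + (100 + d*(-6 + d)*(7 + d)) = 98 + d*(-6 + d)*(7 + d))
412 + (-7*(-1)*(-6))*h(-21) = 412 + (-7*(-1)*(-6))*(98 + (-21)² + (-21)³ - 42*(-21)) = 412 + (7*(-6))*(98 + 441 - 9261 + 882) = 412 - 42*(-7840) = 412 + 329280 = 329692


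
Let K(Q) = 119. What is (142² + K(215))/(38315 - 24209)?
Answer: 6761/4702 ≈ 1.4379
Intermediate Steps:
(142² + K(215))/(38315 - 24209) = (142² + 119)/(38315 - 24209) = (20164 + 119)/14106 = 20283*(1/14106) = 6761/4702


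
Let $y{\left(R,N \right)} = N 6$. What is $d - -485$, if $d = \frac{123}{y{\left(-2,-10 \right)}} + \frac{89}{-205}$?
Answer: $\frac{395663}{820} \approx 482.52$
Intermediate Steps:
$y{\left(R,N \right)} = 6 N$
$d = - \frac{2037}{820}$ ($d = \frac{123}{6 \left(-10\right)} + \frac{89}{-205} = \frac{123}{-60} + 89 \left(- \frac{1}{205}\right) = 123 \left(- \frac{1}{60}\right) - \frac{89}{205} = - \frac{41}{20} - \frac{89}{205} = - \frac{2037}{820} \approx -2.4841$)
$d - -485 = - \frac{2037}{820} - -485 = - \frac{2037}{820} + 485 = \frac{395663}{820}$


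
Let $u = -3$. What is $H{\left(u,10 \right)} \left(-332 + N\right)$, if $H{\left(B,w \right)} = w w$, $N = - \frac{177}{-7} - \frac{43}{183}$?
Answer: $- \frac{39320200}{1281} \approx -30695.0$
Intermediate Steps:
$N = \frac{32090}{1281}$ ($N = \left(-177\right) \left(- \frac{1}{7}\right) - \frac{43}{183} = \frac{177}{7} - \frac{43}{183} = \frac{32090}{1281} \approx 25.051$)
$H{\left(B,w \right)} = w^{2}$
$H{\left(u,10 \right)} \left(-332 + N\right) = 10^{2} \left(-332 + \frac{32090}{1281}\right) = 100 \left(- \frac{393202}{1281}\right) = - \frac{39320200}{1281}$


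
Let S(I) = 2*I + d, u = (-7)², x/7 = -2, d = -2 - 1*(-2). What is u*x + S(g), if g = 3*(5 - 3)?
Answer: -674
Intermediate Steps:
d = 0 (d = -2 + 2 = 0)
x = -14 (x = 7*(-2) = -14)
u = 49
g = 6 (g = 3*2 = 6)
S(I) = 2*I (S(I) = 2*I + 0 = 2*I)
u*x + S(g) = 49*(-14) + 2*6 = -686 + 12 = -674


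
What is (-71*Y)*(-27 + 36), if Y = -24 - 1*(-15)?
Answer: 5751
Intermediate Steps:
Y = -9 (Y = -24 + 15 = -9)
(-71*Y)*(-27 + 36) = (-71*(-9))*(-27 + 36) = 639*9 = 5751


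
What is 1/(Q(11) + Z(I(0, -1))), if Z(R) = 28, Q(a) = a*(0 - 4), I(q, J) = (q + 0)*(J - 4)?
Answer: -1/16 ≈ -0.062500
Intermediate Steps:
I(q, J) = q*(-4 + J)
Q(a) = -4*a (Q(a) = a*(-4) = -4*a)
1/(Q(11) + Z(I(0, -1))) = 1/(-4*11 + 28) = 1/(-44 + 28) = 1/(-16) = -1/16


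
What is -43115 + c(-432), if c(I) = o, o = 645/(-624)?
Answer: -8968135/208 ≈ -43116.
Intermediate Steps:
o = -215/208 (o = 645*(-1/624) = -215/208 ≈ -1.0337)
c(I) = -215/208
-43115 + c(-432) = -43115 - 215/208 = -8968135/208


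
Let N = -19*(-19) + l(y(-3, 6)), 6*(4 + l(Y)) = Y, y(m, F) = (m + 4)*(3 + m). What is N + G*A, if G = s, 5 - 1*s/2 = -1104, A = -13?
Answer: -28477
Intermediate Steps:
s = 2218 (s = 10 - 2*(-1104) = 10 + 2208 = 2218)
G = 2218
y(m, F) = (3 + m)*(4 + m) (y(m, F) = (4 + m)*(3 + m) = (3 + m)*(4 + m))
l(Y) = -4 + Y/6
N = 357 (N = -19*(-19) + (-4 + (12 + (-3)² + 7*(-3))/6) = 361 + (-4 + (12 + 9 - 21)/6) = 361 + (-4 + (⅙)*0) = 361 + (-4 + 0) = 361 - 4 = 357)
N + G*A = 357 + 2218*(-13) = 357 - 28834 = -28477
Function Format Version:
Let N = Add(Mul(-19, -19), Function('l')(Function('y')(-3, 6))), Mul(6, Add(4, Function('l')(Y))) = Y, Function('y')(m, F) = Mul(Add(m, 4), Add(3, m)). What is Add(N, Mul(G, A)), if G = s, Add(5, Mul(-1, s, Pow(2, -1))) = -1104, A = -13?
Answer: -28477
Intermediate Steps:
s = 2218 (s = Add(10, Mul(-2, -1104)) = Add(10, 2208) = 2218)
G = 2218
Function('y')(m, F) = Mul(Add(3, m), Add(4, m)) (Function('y')(m, F) = Mul(Add(4, m), Add(3, m)) = Mul(Add(3, m), Add(4, m)))
Function('l')(Y) = Add(-4, Mul(Rational(1, 6), Y))
N = 357 (N = Add(Mul(-19, -19), Add(-4, Mul(Rational(1, 6), Add(12, Pow(-3, 2), Mul(7, -3))))) = Add(361, Add(-4, Mul(Rational(1, 6), Add(12, 9, -21)))) = Add(361, Add(-4, Mul(Rational(1, 6), 0))) = Add(361, Add(-4, 0)) = Add(361, -4) = 357)
Add(N, Mul(G, A)) = Add(357, Mul(2218, -13)) = Add(357, -28834) = -28477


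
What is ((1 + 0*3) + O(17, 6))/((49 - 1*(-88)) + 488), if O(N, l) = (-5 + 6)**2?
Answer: 2/625 ≈ 0.0032000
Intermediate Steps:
O(N, l) = 1 (O(N, l) = 1**2 = 1)
((1 + 0*3) + O(17, 6))/((49 - 1*(-88)) + 488) = ((1 + 0*3) + 1)/((49 - 1*(-88)) + 488) = ((1 + 0) + 1)/((49 + 88) + 488) = (1 + 1)/(137 + 488) = 2/625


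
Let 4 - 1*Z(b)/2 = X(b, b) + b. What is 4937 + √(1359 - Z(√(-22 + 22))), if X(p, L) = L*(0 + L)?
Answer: 4937 + √1351 ≈ 4973.8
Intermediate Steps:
X(p, L) = L² (X(p, L) = L*L = L²)
Z(b) = 8 - 2*b - 2*b² (Z(b) = 8 - 2*(b² + b) = 8 - 2*(b + b²) = 8 + (-2*b - 2*b²) = 8 - 2*b - 2*b²)
4937 + √(1359 - Z(√(-22 + 22))) = 4937 + √(1359 - (8 - 2*√(-22 + 22) - 2*(√(-22 + 22))²)) = 4937 + √(1359 - (8 - 2*√0 - 2*(√0)²)) = 4937 + √(1359 - (8 - 2*0 - 2*0²)) = 4937 + √(1359 - (8 + 0 - 2*0)) = 4937 + √(1359 - (8 + 0 + 0)) = 4937 + √(1359 - 1*8) = 4937 + √(1359 - 8) = 4937 + √1351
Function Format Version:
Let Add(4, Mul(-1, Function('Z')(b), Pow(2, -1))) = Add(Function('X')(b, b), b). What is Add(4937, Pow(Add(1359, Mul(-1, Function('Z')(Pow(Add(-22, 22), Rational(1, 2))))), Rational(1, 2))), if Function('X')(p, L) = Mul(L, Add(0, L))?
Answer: Add(4937, Pow(1351, Rational(1, 2))) ≈ 4973.8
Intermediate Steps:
Function('X')(p, L) = Pow(L, 2) (Function('X')(p, L) = Mul(L, L) = Pow(L, 2))
Function('Z')(b) = Add(8, Mul(-2, b), Mul(-2, Pow(b, 2))) (Function('Z')(b) = Add(8, Mul(-2, Add(Pow(b, 2), b))) = Add(8, Mul(-2, Add(b, Pow(b, 2)))) = Add(8, Add(Mul(-2, b), Mul(-2, Pow(b, 2)))) = Add(8, Mul(-2, b), Mul(-2, Pow(b, 2))))
Add(4937, Pow(Add(1359, Mul(-1, Function('Z')(Pow(Add(-22, 22), Rational(1, 2))))), Rational(1, 2))) = Add(4937, Pow(Add(1359, Mul(-1, Add(8, Mul(-2, Pow(Add(-22, 22), Rational(1, 2))), Mul(-2, Pow(Pow(Add(-22, 22), Rational(1, 2)), 2))))), Rational(1, 2))) = Add(4937, Pow(Add(1359, Mul(-1, Add(8, Mul(-2, Pow(0, Rational(1, 2))), Mul(-2, Pow(Pow(0, Rational(1, 2)), 2))))), Rational(1, 2))) = Add(4937, Pow(Add(1359, Mul(-1, Add(8, Mul(-2, 0), Mul(-2, Pow(0, 2))))), Rational(1, 2))) = Add(4937, Pow(Add(1359, Mul(-1, Add(8, 0, Mul(-2, 0)))), Rational(1, 2))) = Add(4937, Pow(Add(1359, Mul(-1, Add(8, 0, 0))), Rational(1, 2))) = Add(4937, Pow(Add(1359, Mul(-1, 8)), Rational(1, 2))) = Add(4937, Pow(Add(1359, -8), Rational(1, 2))) = Add(4937, Pow(1351, Rational(1, 2)))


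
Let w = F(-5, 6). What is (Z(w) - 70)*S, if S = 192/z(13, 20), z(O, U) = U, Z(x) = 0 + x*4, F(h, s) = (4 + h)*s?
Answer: -4512/5 ≈ -902.40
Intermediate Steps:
F(h, s) = s*(4 + h)
w = -6 (w = 6*(4 - 5) = 6*(-1) = -6)
Z(x) = 4*x (Z(x) = 0 + 4*x = 4*x)
S = 48/5 (S = 192/20 = 192*(1/20) = 48/5 ≈ 9.6000)
(Z(w) - 70)*S = (4*(-6) - 70)*(48/5) = (-24 - 70)*(48/5) = -94*48/5 = -4512/5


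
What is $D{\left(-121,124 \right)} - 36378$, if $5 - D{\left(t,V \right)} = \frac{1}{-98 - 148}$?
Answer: $- \frac{8947757}{246} \approx -36373.0$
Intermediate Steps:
$D{\left(t,V \right)} = \frac{1231}{246}$ ($D{\left(t,V \right)} = 5 - \frac{1}{-98 - 148} = 5 - \frac{1}{-246} = 5 - - \frac{1}{246} = 5 + \frac{1}{246} = \frac{1231}{246}$)
$D{\left(-121,124 \right)} - 36378 = \frac{1231}{246} - 36378 = - \frac{8947757}{246}$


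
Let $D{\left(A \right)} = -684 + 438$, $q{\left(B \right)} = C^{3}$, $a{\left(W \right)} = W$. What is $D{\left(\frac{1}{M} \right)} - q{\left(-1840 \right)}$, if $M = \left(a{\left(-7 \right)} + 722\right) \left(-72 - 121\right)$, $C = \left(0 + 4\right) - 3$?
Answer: $-247$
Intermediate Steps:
$C = 1$ ($C = 4 - 3 = 1$)
$M = -137995$ ($M = \left(-7 + 722\right) \left(-72 - 121\right) = 715 \left(-193\right) = -137995$)
$q{\left(B \right)} = 1$ ($q{\left(B \right)} = 1^{3} = 1$)
$D{\left(A \right)} = -246$
$D{\left(\frac{1}{M} \right)} - q{\left(-1840 \right)} = -246 - 1 = -247$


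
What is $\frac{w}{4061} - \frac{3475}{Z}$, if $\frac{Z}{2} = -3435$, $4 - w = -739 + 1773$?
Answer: $\frac{1407175}{5579814} \approx 0.25219$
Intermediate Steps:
$w = -1030$ ($w = 4 - \left(-739 + 1773\right) = 4 - 1034 = -1030$)
$Z = -6870$ ($Z = 2 \left(-3435\right) = -6870$)
$\frac{w}{4061} - \frac{3475}{Z} = - \frac{1030}{4061} - \frac{3475}{-6870} = \left(-1030\right) \frac{1}{4061} - - \frac{695}{1374} = - \frac{1030}{4061} + \frac{695}{1374} = \frac{1407175}{5579814}$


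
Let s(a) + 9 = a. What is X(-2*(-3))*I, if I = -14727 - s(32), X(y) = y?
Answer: -88500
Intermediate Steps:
s(a) = -9 + a
I = -14750 (I = -14727 - (-9 + 32) = -14727 - 1*23 = -14727 - 23 = -14750)
X(-2*(-3))*I = -2*(-3)*(-14750) = 6*(-14750) = -88500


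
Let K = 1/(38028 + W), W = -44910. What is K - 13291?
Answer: -91468663/6882 ≈ -13291.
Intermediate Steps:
K = -1/6882 (K = 1/(38028 - 44910) = 1/(-6882) = -1/6882 ≈ -0.00014531)
K - 13291 = -1/6882 - 13291 = -91468663/6882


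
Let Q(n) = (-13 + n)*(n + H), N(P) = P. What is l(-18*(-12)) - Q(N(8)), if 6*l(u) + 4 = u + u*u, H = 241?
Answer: 27169/3 ≈ 9056.3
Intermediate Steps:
l(u) = -⅔ + u/6 + u²/6 (l(u) = -⅔ + (u + u*u)/6 = -⅔ + (u + u²)/6 = -⅔ + (u/6 + u²/6) = -⅔ + u/6 + u²/6)
Q(n) = (-13 + n)*(241 + n) (Q(n) = (-13 + n)*(n + 241) = (-13 + n)*(241 + n))
l(-18*(-12)) - Q(N(8)) = (-⅔ + (-18*(-12))/6 + (-18*(-12))²/6) - (-3133 + 8² + 228*8) = (-⅔ + (⅙)*216 + (⅙)*216²) - (-3133 + 64 + 1824) = (-⅔ + 36 + (⅙)*46656) - 1*(-1245) = (-⅔ + 36 + 7776) + 1245 = 23434/3 + 1245 = 27169/3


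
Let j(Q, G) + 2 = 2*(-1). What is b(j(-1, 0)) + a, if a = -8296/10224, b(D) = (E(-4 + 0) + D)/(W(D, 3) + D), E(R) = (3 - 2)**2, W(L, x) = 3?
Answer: 2797/1278 ≈ 2.1886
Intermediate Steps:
j(Q, G) = -4 (j(Q, G) = -2 + 2*(-1) = -2 - 2 = -4)
E(R) = 1 (E(R) = 1**2 = 1)
b(D) = (1 + D)/(3 + D)
a = -1037/1278 (a = -8296*1/10224 = -1037/1278 ≈ -0.81142)
b(j(-1, 0)) + a = (1 - 4)/(3 - 4) - 1037/1278 = -3/(-1) - 1037/1278 = -1*(-3) - 1037/1278 = 3 - 1037/1278 = 2797/1278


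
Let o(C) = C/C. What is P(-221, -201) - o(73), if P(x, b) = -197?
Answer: -198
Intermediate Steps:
o(C) = 1
P(-221, -201) - o(73) = -197 - 1*1 = -197 - 1 = -198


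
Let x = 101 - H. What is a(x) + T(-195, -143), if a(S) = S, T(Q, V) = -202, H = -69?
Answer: -32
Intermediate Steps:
x = 170 (x = 101 - 1*(-69) = 101 + 69 = 170)
a(x) + T(-195, -143) = 170 - 202 = -32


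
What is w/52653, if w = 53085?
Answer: 17695/17551 ≈ 1.0082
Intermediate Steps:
w/52653 = 53085/52653 = 53085*(1/52653) = 17695/17551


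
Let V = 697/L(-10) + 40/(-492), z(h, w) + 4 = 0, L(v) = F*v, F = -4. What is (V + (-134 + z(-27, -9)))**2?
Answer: 352395389641/24206400 ≈ 14558.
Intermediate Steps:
L(v) = -4*v
z(h, w) = -4 (z(h, w) = -4 + 0 = -4)
V = 85331/4920 (V = 697/((-4*(-10))) + 40/(-492) = 697/40 + 40*(-1/492) = 697*(1/40) - 10/123 = 697/40 - 10/123 = 85331/4920 ≈ 17.344)
(V + (-134 + z(-27, -9)))**2 = (85331/4920 + (-134 - 4))**2 = (85331/4920 - 138)**2 = (-593629/4920)**2 = 352395389641/24206400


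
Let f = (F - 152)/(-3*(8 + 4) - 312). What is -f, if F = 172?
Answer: 5/87 ≈ 0.057471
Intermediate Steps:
f = -5/87 (f = (172 - 152)/(-3*(8 + 4) - 312) = 20/(-3*12 - 312) = 20/(-36 - 312) = 20/(-348) = 20*(-1/348) = -5/87 ≈ -0.057471)
-f = -1*(-5/87) = 5/87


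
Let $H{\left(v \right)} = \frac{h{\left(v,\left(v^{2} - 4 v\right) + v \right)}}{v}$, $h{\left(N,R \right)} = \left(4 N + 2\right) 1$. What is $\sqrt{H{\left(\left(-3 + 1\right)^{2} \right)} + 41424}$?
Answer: $\frac{\sqrt{165714}}{2} \approx 203.54$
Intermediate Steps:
$h{\left(N,R \right)} = 2 + 4 N$ ($h{\left(N,R \right)} = \left(2 + 4 N\right) 1 = 2 + 4 N$)
$H{\left(v \right)} = \frac{2 + 4 v}{v}$
$\sqrt{H{\left(\left(-3 + 1\right)^{2} \right)} + 41424} = \sqrt{\left(4 + \frac{2}{\left(-3 + 1\right)^{2}}\right) + 41424} = \sqrt{\left(4 + \frac{2}{\left(-2\right)^{2}}\right) + 41424} = \sqrt{\left(4 + \frac{2}{4}\right) + 41424} = \sqrt{\left(4 + 2 \cdot \frac{1}{4}\right) + 41424} = \sqrt{\left(4 + \frac{1}{2}\right) + 41424} = \sqrt{\frac{9}{2} + 41424} = \sqrt{\frac{82857}{2}} = \frac{\sqrt{165714}}{2}$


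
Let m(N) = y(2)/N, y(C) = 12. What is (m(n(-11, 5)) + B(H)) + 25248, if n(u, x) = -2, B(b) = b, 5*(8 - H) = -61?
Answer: 126311/5 ≈ 25262.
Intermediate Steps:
H = 101/5 (H = 8 - ⅕*(-61) = 8 + 61/5 = 101/5 ≈ 20.200)
m(N) = 12/N
(m(n(-11, 5)) + B(H)) + 25248 = (12/(-2) + 101/5) + 25248 = (12*(-½) + 101/5) + 25248 = (-6 + 101/5) + 25248 = 71/5 + 25248 = 126311/5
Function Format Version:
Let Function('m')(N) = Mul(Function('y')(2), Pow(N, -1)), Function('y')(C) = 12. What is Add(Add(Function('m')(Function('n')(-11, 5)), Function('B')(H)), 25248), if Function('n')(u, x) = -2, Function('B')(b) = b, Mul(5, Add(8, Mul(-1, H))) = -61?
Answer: Rational(126311, 5) ≈ 25262.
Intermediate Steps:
H = Rational(101, 5) (H = Add(8, Mul(Rational(-1, 5), -61)) = Add(8, Rational(61, 5)) = Rational(101, 5) ≈ 20.200)
Function('m')(N) = Mul(12, Pow(N, -1))
Add(Add(Function('m')(Function('n')(-11, 5)), Function('B')(H)), 25248) = Add(Add(Mul(12, Pow(-2, -1)), Rational(101, 5)), 25248) = Add(Add(Mul(12, Rational(-1, 2)), Rational(101, 5)), 25248) = Add(Add(-6, Rational(101, 5)), 25248) = Add(Rational(71, 5), 25248) = Rational(126311, 5)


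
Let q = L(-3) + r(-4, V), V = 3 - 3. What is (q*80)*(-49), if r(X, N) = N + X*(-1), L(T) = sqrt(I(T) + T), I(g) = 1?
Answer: -15680 - 3920*I*sqrt(2) ≈ -15680.0 - 5543.7*I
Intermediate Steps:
V = 0
L(T) = sqrt(1 + T)
r(X, N) = N - X
q = 4 + I*sqrt(2) (q = sqrt(1 - 3) + (0 - 1*(-4)) = sqrt(-2) + (0 + 4) = I*sqrt(2) + 4 = 4 + I*sqrt(2) ≈ 4.0 + 1.4142*I)
(q*80)*(-49) = ((4 + I*sqrt(2))*80)*(-49) = (320 + 80*I*sqrt(2))*(-49) = -15680 - 3920*I*sqrt(2)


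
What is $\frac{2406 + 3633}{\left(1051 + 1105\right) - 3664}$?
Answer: $- \frac{6039}{1508} \approx -4.0046$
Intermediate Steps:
$\frac{2406 + 3633}{\left(1051 + 1105\right) - 3664} = \frac{6039}{2156 - 3664} = \frac{6039}{-1508} = 6039 \left(- \frac{1}{1508}\right) = - \frac{6039}{1508}$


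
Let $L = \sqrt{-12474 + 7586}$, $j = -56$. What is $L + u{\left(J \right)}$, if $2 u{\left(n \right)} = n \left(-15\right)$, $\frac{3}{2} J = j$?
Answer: $280 + 2 i \sqrt{1222} \approx 280.0 + 69.914 i$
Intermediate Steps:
$J = - \frac{112}{3}$ ($J = \frac{2}{3} \left(-56\right) = - \frac{112}{3} \approx -37.333$)
$u{\left(n \right)} = - \frac{15 n}{2}$ ($u{\left(n \right)} = \frac{n \left(-15\right)}{2} = \frac{\left(-15\right) n}{2} = - \frac{15 n}{2}$)
$L = 2 i \sqrt{1222}$ ($L = \sqrt{-4888} = 2 i \sqrt{1222} \approx 69.914 i$)
$L + u{\left(J \right)} = 2 i \sqrt{1222} - -280 = 2 i \sqrt{1222} + 280 = 280 + 2 i \sqrt{1222}$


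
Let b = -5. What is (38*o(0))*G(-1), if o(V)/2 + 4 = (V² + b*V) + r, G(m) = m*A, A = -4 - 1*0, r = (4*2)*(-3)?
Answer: -8512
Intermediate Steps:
r = -24 (r = 8*(-3) = -24)
A = -4 (A = -4 + 0 = -4)
G(m) = -4*m (G(m) = m*(-4) = -4*m)
o(V) = -56 - 10*V + 2*V² (o(V) = -8 + 2*((V² - 5*V) - 24) = -8 + 2*(-24 + V² - 5*V) = -8 + (-48 - 10*V + 2*V²) = -56 - 10*V + 2*V²)
(38*o(0))*G(-1) = (38*(-56 - 10*0 + 2*0²))*(-4*(-1)) = (38*(-56 + 0 + 2*0))*4 = (38*(-56 + 0 + 0))*4 = (38*(-56))*4 = -2128*4 = -8512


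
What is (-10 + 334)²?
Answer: 104976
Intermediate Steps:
(-10 + 334)² = 324² = 104976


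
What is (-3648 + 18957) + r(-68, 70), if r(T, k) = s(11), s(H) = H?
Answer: 15320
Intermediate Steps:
r(T, k) = 11
(-3648 + 18957) + r(-68, 70) = (-3648 + 18957) + 11 = 15309 + 11 = 15320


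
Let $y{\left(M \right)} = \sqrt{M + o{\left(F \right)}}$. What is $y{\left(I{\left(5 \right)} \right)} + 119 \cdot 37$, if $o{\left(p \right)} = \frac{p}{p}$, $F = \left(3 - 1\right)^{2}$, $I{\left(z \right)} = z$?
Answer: $4403 + \sqrt{6} \approx 4405.5$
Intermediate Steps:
$F = 4$ ($F = 2^{2} = 4$)
$o{\left(p \right)} = 1$
$y{\left(M \right)} = \sqrt{1 + M}$ ($y{\left(M \right)} = \sqrt{M + 1} = \sqrt{1 + M}$)
$y{\left(I{\left(5 \right)} \right)} + 119 \cdot 37 = \sqrt{1 + 5} + 119 \cdot 37 = \sqrt{6} + 4403 = 4403 + \sqrt{6}$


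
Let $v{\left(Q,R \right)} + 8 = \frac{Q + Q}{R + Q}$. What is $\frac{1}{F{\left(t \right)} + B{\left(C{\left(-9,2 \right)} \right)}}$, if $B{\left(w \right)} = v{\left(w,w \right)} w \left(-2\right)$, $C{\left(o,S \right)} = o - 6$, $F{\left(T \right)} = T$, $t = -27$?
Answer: $- \frac{1}{237} \approx -0.0042194$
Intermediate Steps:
$C{\left(o,S \right)} = -6 + o$ ($C{\left(o,S \right)} = o - 6 = -6 + o$)
$v{\left(Q,R \right)} = -8 + \frac{2 Q}{Q + R}$ ($v{\left(Q,R \right)} = -8 + \frac{Q + Q}{R + Q} = -8 + \frac{2 Q}{Q + R}$)
$B{\left(w \right)} = 14 w$ ($B{\left(w \right)} = \frac{2 \left(- 4 w - 3 w\right)}{w + w} w \left(-2\right) = \frac{2 \left(- 7 w\right)}{2 w} w \left(-2\right) = 2 \frac{1}{2 w} \left(- 7 w\right) w \left(-2\right) = - 7 w \left(-2\right) = 14 w$)
$\frac{1}{F{\left(t \right)} + B{\left(C{\left(-9,2 \right)} \right)}} = \frac{1}{-27 + 14 \left(-6 - 9\right)} = \frac{1}{-27 + 14 \left(-15\right)} = \frac{1}{-27 - 210} = \frac{1}{-237} = - \frac{1}{237}$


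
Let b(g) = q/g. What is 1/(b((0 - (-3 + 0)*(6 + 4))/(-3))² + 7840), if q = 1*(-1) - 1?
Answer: 25/196001 ≈ 0.00012755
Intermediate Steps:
q = -2 (q = -1 - 1 = -2)
b(g) = -2/g
1/(b((0 - (-3 + 0)*(6 + 4))/(-3))² + 7840) = 1/((-2*(-3/(0 - (-3 + 0)*(6 + 4))))² + 7840) = 1/((-2*(-3/(0 - (-3)*10)))² + 7840) = 1/((-2*(-3/(0 - 1*(-30))))² + 7840) = 1/((-2*(-3/(0 + 30)))² + 7840) = 1/((-2/(30*(-⅓)))² + 7840) = 1/((-2/(-10))² + 7840) = 1/((-2*(-⅒))² + 7840) = 1/((⅕)² + 7840) = 1/(1/25 + 7840) = 1/(196001/25) = 25/196001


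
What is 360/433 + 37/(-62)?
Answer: 6299/26846 ≈ 0.23463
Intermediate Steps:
360/433 + 37/(-62) = 360*(1/433) + 37*(-1/62) = 360/433 - 37/62 = 6299/26846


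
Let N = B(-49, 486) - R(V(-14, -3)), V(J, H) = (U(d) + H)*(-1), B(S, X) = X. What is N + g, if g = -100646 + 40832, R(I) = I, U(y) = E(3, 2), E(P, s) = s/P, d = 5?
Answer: -177991/3 ≈ -59330.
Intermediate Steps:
U(y) = ⅔ (U(y) = 2/3 = 2*(⅓) = ⅔)
V(J, H) = -⅔ - H (V(J, H) = (⅔ + H)*(-1) = -⅔ - H)
g = -59814
N = 1451/3 (N = 486 - (-⅔ - 1*(-3)) = 486 - (-⅔ + 3) = 486 - 1*7/3 = 486 - 7/3 = 1451/3 ≈ 483.67)
N + g = 1451/3 - 59814 = -177991/3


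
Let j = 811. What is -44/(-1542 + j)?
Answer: 44/731 ≈ 0.060192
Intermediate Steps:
-44/(-1542 + j) = -44/(-1542 + 811) = -44/(-731) = -1/731*(-44) = 44/731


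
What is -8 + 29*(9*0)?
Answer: -8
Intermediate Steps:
-8 + 29*(9*0) = -8 + 29*0 = -8 + 0 = -8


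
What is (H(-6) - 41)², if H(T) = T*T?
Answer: 25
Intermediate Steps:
H(T) = T²
(H(-6) - 41)² = ((-6)² - 41)² = (36 - 41)² = (-5)² = 25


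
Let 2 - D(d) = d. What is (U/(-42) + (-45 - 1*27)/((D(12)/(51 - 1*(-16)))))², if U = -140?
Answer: 53085796/225 ≈ 2.3594e+5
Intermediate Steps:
D(d) = 2 - d
(U/(-42) + (-45 - 1*27)/((D(12)/(51 - 1*(-16)))))² = (-140/(-42) + (-45 - 1*27)/(((2 - 1*12)/(51 - 1*(-16)))))² = (-140*(-1/42) + (-45 - 27)/(((2 - 12)/(51 + 16))))² = (10/3 - 72/((-10/67)))² = (10/3 - 72/((-10*1/67)))² = (10/3 - 72/(-10/67))² = (10/3 - 72*(-67/10))² = (10/3 + 2412/5)² = (7286/15)² = 53085796/225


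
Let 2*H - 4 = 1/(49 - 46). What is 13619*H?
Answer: 177047/6 ≈ 29508.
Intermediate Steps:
H = 13/6 (H = 2 + 1/(2*(49 - 46)) = 2 + (1/2)/3 = 2 + (1/2)*(1/3) = 2 + 1/6 = 13/6 ≈ 2.1667)
13619*H = 13619*(13/6) = 177047/6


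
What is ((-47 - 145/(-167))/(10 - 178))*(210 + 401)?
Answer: 196131/1169 ≈ 167.78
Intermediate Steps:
((-47 - 145/(-167))/(10 - 178))*(210 + 401) = ((-47 - 145*(-1/167))/(-168))*611 = ((-47 + 145/167)*(-1/168))*611 = -7704/167*(-1/168)*611 = (321/1169)*611 = 196131/1169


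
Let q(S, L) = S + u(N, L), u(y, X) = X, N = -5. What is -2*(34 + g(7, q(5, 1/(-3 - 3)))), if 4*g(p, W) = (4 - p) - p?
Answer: -63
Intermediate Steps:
q(S, L) = L + S (q(S, L) = S + L = L + S)
g(p, W) = 1 - p/2 (g(p, W) = ((4 - p) - p)/4 = (4 - 2*p)/4 = 1 - p/2)
-2*(34 + g(7, q(5, 1/(-3 - 3)))) = -2*(34 + (1 - ½*7)) = -2*(34 + (1 - 7/2)) = -2*(34 - 5/2) = -2*63/2 = -63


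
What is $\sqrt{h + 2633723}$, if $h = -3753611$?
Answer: $12 i \sqrt{7777} \approx 1058.2 i$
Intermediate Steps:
$\sqrt{h + 2633723} = \sqrt{-3753611 + 2633723} = \sqrt{-1119888} = 12 i \sqrt{7777}$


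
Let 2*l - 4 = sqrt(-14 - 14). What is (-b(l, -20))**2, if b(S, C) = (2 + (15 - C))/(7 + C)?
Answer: 1369/169 ≈ 8.1006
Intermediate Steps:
l = 2 + I*sqrt(7) (l = 2 + sqrt(-14 - 14)/2 = 2 + sqrt(-28)/2 = 2 + (2*I*sqrt(7))/2 = 2 + I*sqrt(7) ≈ 2.0 + 2.6458*I)
b(S, C) = (17 - C)/(7 + C)
(-b(l, -20))**2 = (-(17 - 1*(-20))/(7 - 20))**2 = (-(17 + 20)/(-13))**2 = (-(-1)*37/13)**2 = (-1*(-37/13))**2 = (37/13)**2 = 1369/169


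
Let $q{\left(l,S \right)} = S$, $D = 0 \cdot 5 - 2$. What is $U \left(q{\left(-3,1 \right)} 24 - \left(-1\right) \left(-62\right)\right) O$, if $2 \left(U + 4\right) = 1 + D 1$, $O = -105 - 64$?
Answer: $-28899$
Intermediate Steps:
$D = -2$ ($D = 0 - 2 = -2$)
$O = -169$
$U = - \frac{9}{2}$ ($U = -4 + \frac{1 - 2}{2} = -4 + \frac{1}{2} \left(-1\right) = -4 - \frac{1}{2} = - \frac{9}{2} \approx -4.5$)
$U \left(q{\left(-3,1 \right)} 24 - \left(-1\right) \left(-62\right)\right) O = - \frac{9 \left(1 \cdot 24 - \left(-1\right) \left(-62\right)\right)}{2} \left(-169\right) = - \frac{9 \left(24 - 62\right)}{2} \left(-169\right) = \left(- \frac{9}{2}\right) \left(-38\right) \left(-169\right) = 171 \left(-169\right) = -28899$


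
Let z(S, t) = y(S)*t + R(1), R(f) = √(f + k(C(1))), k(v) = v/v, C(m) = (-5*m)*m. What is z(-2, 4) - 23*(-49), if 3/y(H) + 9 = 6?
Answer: 1123 + √2 ≈ 1124.4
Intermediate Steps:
C(m) = -5*m²
y(H) = -1 (y(H) = 3/(-9 + 6) = 3/(-3) = 3*(-⅓) = -1)
k(v) = 1
R(f) = √(1 + f) (R(f) = √(f + 1) = √(1 + f))
z(S, t) = √2 - t (z(S, t) = -t + √(1 + 1) = -t + √2 = √2 - t)
z(-2, 4) - 23*(-49) = (√2 - 1*4) - 23*(-49) = (√2 - 4) + 1127 = (-4 + √2) + 1127 = 1123 + √2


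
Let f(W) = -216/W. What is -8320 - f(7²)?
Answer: -407464/49 ≈ -8315.6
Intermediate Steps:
-8320 - f(7²) = -8320 - (-216)/(7²) = -8320 - (-216)/49 = -8320 - 1*(-216/49) = -8320 + 216/49 = -407464/49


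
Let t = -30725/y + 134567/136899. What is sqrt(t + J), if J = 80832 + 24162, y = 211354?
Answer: sqrt(3476923954126844943722)/181975794 ≈ 324.03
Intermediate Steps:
t = 457265131/545927382 (t = -30725/211354 + 134567/136899 = -30725*1/211354 + 134567*(1/136899) = -30725/211354 + 2539/2583 = 457265131/545927382 ≈ 0.83759)
J = 104994
sqrt(t + J) = sqrt(457265131/545927382 + 104994) = sqrt(57319556810839/545927382) = sqrt(3476923954126844943722)/181975794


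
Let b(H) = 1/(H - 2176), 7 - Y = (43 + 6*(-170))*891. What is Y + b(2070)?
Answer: 92274483/106 ≈ 8.7051e+5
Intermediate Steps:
Y = 870514 (Y = 7 - (43 + 6*(-170))*891 = 7 - (43 - 1020)*891 = 7 - (-977)*891 = 7 - 1*(-870507) = 7 + 870507 = 870514)
b(H) = 1/(-2176 + H)
Y + b(2070) = 870514 + 1/(-2176 + 2070) = 870514 + 1/(-106) = 870514 - 1/106 = 92274483/106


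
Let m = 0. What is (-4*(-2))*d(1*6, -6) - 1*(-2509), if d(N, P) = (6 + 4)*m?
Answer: 2509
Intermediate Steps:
d(N, P) = 0 (d(N, P) = (6 + 4)*0 = 10*0 = 0)
(-4*(-2))*d(1*6, -6) - 1*(-2509) = -4*(-2)*0 - 1*(-2509) = 8*0 + 2509 = 0 + 2509 = 2509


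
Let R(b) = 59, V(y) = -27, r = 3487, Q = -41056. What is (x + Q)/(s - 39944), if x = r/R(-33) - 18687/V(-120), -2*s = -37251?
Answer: 6114812/3234321 ≈ 1.8906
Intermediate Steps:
s = 37251/2 (s = -½*(-37251) = 37251/2 ≈ 18626.)
x = 398894/531 (x = 3487/59 - 18687/(-27) = 3487*(1/59) - 18687*(-1/27) = 3487/59 + 6229/9 = 398894/531 ≈ 751.21)
(x + Q)/(s - 39944) = (398894/531 - 41056)/(37251/2 - 39944) = -21401842/(531*(-42637/2)) = -21401842/531*(-2/42637) = 6114812/3234321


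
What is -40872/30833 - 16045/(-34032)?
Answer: -896240419/1049308656 ≈ -0.85413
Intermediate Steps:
-40872/30833 - 16045/(-34032) = -40872*1/30833 - 16045*(-1/34032) = -40872/30833 + 16045/34032 = -896240419/1049308656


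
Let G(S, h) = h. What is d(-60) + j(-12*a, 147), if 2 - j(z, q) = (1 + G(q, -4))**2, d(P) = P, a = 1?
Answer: -67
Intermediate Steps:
j(z, q) = -7 (j(z, q) = 2 - (1 - 4)**2 = 2 - 1*(-3)**2 = 2 - 1*9 = 2 - 9 = -7)
d(-60) + j(-12*a, 147) = -60 - 7 = -67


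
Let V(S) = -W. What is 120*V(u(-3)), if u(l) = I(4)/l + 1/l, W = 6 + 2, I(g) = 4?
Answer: -960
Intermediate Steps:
W = 8
u(l) = 5/l (u(l) = 4/l + 1/l = 5/l)
V(S) = -8 (V(S) = -1*8 = -8)
120*V(u(-3)) = 120*(-8) = -960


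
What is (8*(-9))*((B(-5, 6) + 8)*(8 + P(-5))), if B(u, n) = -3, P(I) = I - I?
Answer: -2880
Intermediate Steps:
P(I) = 0
(8*(-9))*((B(-5, 6) + 8)*(8 + P(-5))) = (8*(-9))*((-3 + 8)*(8 + 0)) = -360*8 = -72*40 = -2880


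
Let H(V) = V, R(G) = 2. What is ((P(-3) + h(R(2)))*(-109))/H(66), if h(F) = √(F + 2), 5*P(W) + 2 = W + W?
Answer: -109/165 ≈ -0.66061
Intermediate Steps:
P(W) = -⅖ + 2*W/5 (P(W) = -⅖ + (W + W)/5 = -⅖ + (2*W)/5 = -⅖ + 2*W/5)
h(F) = √(2 + F)
((P(-3) + h(R(2)))*(-109))/H(66) = (((-⅖ + (⅖)*(-3)) + √(2 + 2))*(-109))/66 = (((-⅖ - 6/5) + √4)*(-109))*(1/66) = ((-8/5 + 2)*(-109))*(1/66) = ((⅖)*(-109))*(1/66) = -218/5*1/66 = -109/165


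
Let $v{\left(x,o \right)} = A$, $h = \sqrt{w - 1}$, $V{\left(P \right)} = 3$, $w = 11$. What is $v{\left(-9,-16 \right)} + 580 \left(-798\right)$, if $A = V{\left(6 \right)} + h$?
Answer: $-462837 + \sqrt{10} \approx -4.6283 \cdot 10^{5}$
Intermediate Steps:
$h = \sqrt{10}$ ($h = \sqrt{11 - 1} = \sqrt{10} \approx 3.1623$)
$A = 3 + \sqrt{10} \approx 6.1623$
$v{\left(x,o \right)} = 3 + \sqrt{10}$
$v{\left(-9,-16 \right)} + 580 \left(-798\right) = \left(3 + \sqrt{10}\right) + 580 \left(-798\right) = \left(3 + \sqrt{10}\right) - 462840 = -462837 + \sqrt{10}$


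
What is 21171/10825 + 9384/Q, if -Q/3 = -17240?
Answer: 9971216/4665575 ≈ 2.1372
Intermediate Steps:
Q = 51720 (Q = -3*(-17240) = 51720)
21171/10825 + 9384/Q = 21171/10825 + 9384/51720 = 21171*(1/10825) + 9384*(1/51720) = 21171/10825 + 391/2155 = 9971216/4665575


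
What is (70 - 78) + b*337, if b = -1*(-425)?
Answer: 143217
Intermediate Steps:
b = 425
(70 - 78) + b*337 = (70 - 78) + 425*337 = -8 + 143225 = 143217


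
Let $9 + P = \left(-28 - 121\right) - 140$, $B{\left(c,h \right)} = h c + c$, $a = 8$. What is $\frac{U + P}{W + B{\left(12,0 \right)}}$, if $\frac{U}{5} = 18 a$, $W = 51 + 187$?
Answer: $\frac{211}{125} \approx 1.688$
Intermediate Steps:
$B{\left(c,h \right)} = c + c h$ ($B{\left(c,h \right)} = c h + c = c + c h$)
$P = -298$ ($P = -9 - 289 = -298$)
$W = 238$
$U = 720$ ($U = 5 \cdot 18 \cdot 8 = 5 \cdot 144 = 720$)
$\frac{U + P}{W + B{\left(12,0 \right)}} = \frac{720 - 298}{238 + 12 \left(1 + 0\right)} = \frac{422}{238 + 12 \cdot 1} = \frac{422}{238 + 12} = \frac{422}{250} = 422 \cdot \frac{1}{250} = \frac{211}{125}$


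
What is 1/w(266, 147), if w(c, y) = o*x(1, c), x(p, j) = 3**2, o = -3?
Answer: -1/27 ≈ -0.037037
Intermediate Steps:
x(p, j) = 9
w(c, y) = -27 (w(c, y) = -3*9 = -27)
1/w(266, 147) = 1/(-27) = -1/27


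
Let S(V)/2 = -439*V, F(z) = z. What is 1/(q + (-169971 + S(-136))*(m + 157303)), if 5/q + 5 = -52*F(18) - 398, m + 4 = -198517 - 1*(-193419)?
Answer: -1339/10304594739262 ≈ -1.2994e-10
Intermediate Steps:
m = -5102 (m = -4 + (-198517 - 1*(-193419)) = -4 + (-198517 + 193419) = -4 - 5098 = -5102)
S(V) = -878*V (S(V) = 2*(-439*V) = -878*V)
q = -5/1339 (q = 5/(-5 + (-52*18 - 398)) = 5/(-5 + (-936 - 398)) = 5/(-5 - 1334) = 5/(-1339) = 5*(-1/1339) = -5/1339 ≈ -0.0037341)
1/(q + (-169971 + S(-136))*(m + 157303)) = 1/(-5/1339 + (-169971 - 878*(-136))*(-5102 + 157303)) = 1/(-5/1339 + (-169971 + 119408)*152201) = 1/(-5/1339 - 50563*152201) = 1/(-5/1339 - 7695739163) = 1/(-10304594739262/1339) = -1339/10304594739262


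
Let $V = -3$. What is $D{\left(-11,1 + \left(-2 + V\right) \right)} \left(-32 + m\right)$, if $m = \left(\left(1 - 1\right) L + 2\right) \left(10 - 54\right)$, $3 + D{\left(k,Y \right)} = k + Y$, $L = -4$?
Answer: $2160$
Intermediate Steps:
$D{\left(k,Y \right)} = -3 + Y + k$ ($D{\left(k,Y \right)} = -3 + \left(k + Y\right) = -3 + \left(Y + k\right) = -3 + Y + k$)
$m = -88$ ($m = \left(\left(1 - 1\right) \left(-4\right) + 2\right) \left(10 - 54\right) = \left(0 \left(-4\right) + 2\right) \left(-44\right) = \left(0 + 2\right) \left(-44\right) = 2 \left(-44\right) = -88$)
$D{\left(-11,1 + \left(-2 + V\right) \right)} \left(-32 + m\right) = \left(-3 + \left(1 - 5\right) - 11\right) \left(-32 - 88\right) = \left(-3 + \left(1 - 5\right) - 11\right) \left(-120\right) = \left(-3 - 4 - 11\right) \left(-120\right) = \left(-18\right) \left(-120\right) = 2160$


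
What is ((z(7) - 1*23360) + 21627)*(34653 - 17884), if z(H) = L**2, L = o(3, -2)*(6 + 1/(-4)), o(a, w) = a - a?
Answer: -29060677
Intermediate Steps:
o(a, w) = 0
L = 0 (L = 0*(6 + 1/(-4)) = 0*(6 - 1/4) = 0*(23/4) = 0)
z(H) = 0 (z(H) = 0**2 = 0)
((z(7) - 1*23360) + 21627)*(34653 - 17884) = ((0 - 1*23360) + 21627)*(34653 - 17884) = ((0 - 23360) + 21627)*16769 = (-23360 + 21627)*16769 = -1733*16769 = -29060677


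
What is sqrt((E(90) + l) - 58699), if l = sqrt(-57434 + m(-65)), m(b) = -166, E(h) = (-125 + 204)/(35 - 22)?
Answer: 4*sqrt(-619944 + 2535*I)/13 ≈ 0.49532 + 242.27*I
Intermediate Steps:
E(h) = 79/13
l = 240*I (l = sqrt(-57434 - 166) = sqrt(-57600) = 240*I ≈ 240.0*I)
sqrt((E(90) + l) - 58699) = sqrt((79/13 + 240*I) - 58699) = sqrt(-763008/13 + 240*I)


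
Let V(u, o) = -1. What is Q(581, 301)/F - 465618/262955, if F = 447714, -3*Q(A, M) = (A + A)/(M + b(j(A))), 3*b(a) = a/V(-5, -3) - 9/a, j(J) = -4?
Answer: -379091844560182/214089522511095 ≈ -1.7707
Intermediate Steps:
b(a) = -3/a - a/3 (b(a) = (a/(-1) - 9/a)/3 = (a*(-1) - 9/a)/3 = (-a - 9/a)/3 = -3/a - a/3)
Q(A, M) = -2*A/(3*(25/12 + M)) (Q(A, M) = -(A + A)/(3*(M + (-3/(-4) - 1/3*(-4)))) = -2*A/(3*(M + (-3*(-1/4) + 4/3))) = -2*A/(3*(M + (3/4 + 4/3))) = -2*A/(3*(M + 25/12)) = -2*A/(3*(25/12 + M)))
Q(581, 301)/F - 465618/262955 = -8*581/(25 + 12*301)/447714 - 465618/262955 = -8*581/(25 + 3612)*(1/447714) - 465618*1/262955 = -8*581/3637*(1/447714) - 465618/262955 = -8*581*1/3637*(1/447714) - 465618/262955 = -4648/3637*1/447714 - 465618/262955 = -2324/814167909 - 465618/262955 = -379091844560182/214089522511095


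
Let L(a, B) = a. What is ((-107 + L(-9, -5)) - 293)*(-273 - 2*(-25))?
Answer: 91207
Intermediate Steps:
((-107 + L(-9, -5)) - 293)*(-273 - 2*(-25)) = ((-107 - 9) - 293)*(-273 - 2*(-25)) = (-116 - 293)*(-273 + 50) = -409*(-223) = 91207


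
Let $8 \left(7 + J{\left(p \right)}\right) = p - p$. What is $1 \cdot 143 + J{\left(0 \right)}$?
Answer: $136$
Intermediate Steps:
$J{\left(p \right)} = -7$ ($J{\left(p \right)} = -7 + \frac{p - p}{8} = -7 + \frac{1}{8} \cdot 0 = -7 + 0 = -7$)
$1 \cdot 143 + J{\left(0 \right)} = 1 \cdot 143 - 7 = 143 - 7 = 136$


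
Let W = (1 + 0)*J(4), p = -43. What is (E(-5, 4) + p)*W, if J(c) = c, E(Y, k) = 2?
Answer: -164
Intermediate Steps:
W = 4 (W = (1 + 0)*4 = 1*4 = 4)
(E(-5, 4) + p)*W = (2 - 43)*4 = -41*4 = -164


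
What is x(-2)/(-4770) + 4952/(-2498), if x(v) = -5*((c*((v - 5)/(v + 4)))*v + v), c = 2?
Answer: -391186/198591 ≈ -1.9698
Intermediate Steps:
x(v) = -5*v - 10*v*(-5 + v)/(4 + v) (x(v) = -5*((2*((v - 5)/(v + 4)))*v + v) = -5*((2*((-5 + v)/(4 + v)))*v + v) = -5*((2*(-5 + v)/(4 + v))*v + v) = -5*(2*v*(-5 + v)/(4 + v) + v) = -5*(v + 2*v*(-5 + v)/(4 + v)) = -5*v - 10*v*(-5 + v)/(4 + v))
x(-2)/(-4770) + 4952/(-2498) = (15*(-2)*(2 - 1*(-2))/(4 - 2))/(-4770) + 4952/(-2498) = (15*(-2)*(2 + 2)/2)*(-1/4770) + 4952*(-1/2498) = (15*(-2)*(½)*4)*(-1/4770) - 2476/1249 = -60*(-1/4770) - 2476/1249 = 2/159 - 2476/1249 = -391186/198591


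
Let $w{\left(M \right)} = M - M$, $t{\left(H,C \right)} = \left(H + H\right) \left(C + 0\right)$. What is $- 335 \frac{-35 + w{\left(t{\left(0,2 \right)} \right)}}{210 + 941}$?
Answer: $\frac{11725}{1151} \approx 10.187$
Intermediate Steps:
$t{\left(H,C \right)} = 2 C H$ ($t{\left(H,C \right)} = 2 H C = 2 C H$)
$w{\left(M \right)} = 0$
$- 335 \frac{-35 + w{\left(t{\left(0,2 \right)} \right)}}{210 + 941} = - 335 \frac{-35 + 0}{210 + 941} = - 335 \left(- \frac{35}{1151}\right) = - 335 \left(\left(-35\right) \frac{1}{1151}\right) = \left(-335\right) \left(- \frac{35}{1151}\right) = \frac{11725}{1151}$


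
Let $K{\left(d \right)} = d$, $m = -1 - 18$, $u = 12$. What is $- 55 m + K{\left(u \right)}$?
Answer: $1057$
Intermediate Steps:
$m = -19$ ($m = -1 - 18 = -19$)
$- 55 m + K{\left(u \right)} = \left(-55\right) \left(-19\right) + 12 = 1045 + 12 = 1057$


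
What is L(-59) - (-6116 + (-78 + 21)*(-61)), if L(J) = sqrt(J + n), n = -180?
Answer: 2639 + I*sqrt(239) ≈ 2639.0 + 15.46*I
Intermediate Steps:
L(J) = sqrt(-180 + J) (L(J) = sqrt(J - 180) = sqrt(-180 + J))
L(-59) - (-6116 + (-78 + 21)*(-61)) = sqrt(-180 - 59) - (-6116 + (-78 + 21)*(-61)) = sqrt(-239) - (-6116 - 57*(-61)) = I*sqrt(239) - (-6116 + 3477) = I*sqrt(239) - 1*(-2639) = I*sqrt(239) + 2639 = 2639 + I*sqrt(239)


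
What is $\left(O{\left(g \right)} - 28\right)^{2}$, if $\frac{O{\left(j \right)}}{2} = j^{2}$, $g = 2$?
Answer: $400$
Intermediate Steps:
$O{\left(j \right)} = 2 j^{2}$
$\left(O{\left(g \right)} - 28\right)^{2} = \left(2 \cdot 2^{2} - 28\right)^{2} = \left(2 \cdot 4 - 28\right)^{2} = \left(8 - 28\right)^{2} = \left(-20\right)^{2} = 400$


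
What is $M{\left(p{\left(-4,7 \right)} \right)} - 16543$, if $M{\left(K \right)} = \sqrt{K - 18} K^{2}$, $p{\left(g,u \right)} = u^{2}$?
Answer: $-16543 + 2401 \sqrt{31} \approx -3174.8$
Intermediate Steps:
$M{\left(K \right)} = K^{2} \sqrt{-18 + K}$ ($M{\left(K \right)} = \sqrt{-18 + K} K^{2} = K^{2} \sqrt{-18 + K}$)
$M{\left(p{\left(-4,7 \right)} \right)} - 16543 = \left(7^{2}\right)^{2} \sqrt{-18 + 7^{2}} - 16543 = 49^{2} \sqrt{-18 + 49} - 16543 = 2401 \sqrt{31} - 16543 = -16543 + 2401 \sqrt{31}$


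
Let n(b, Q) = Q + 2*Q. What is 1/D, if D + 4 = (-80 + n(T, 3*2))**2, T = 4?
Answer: 1/3840 ≈ 0.00026042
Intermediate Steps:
n(b, Q) = 3*Q
D = 3840 (D = -4 + (-80 + 3*(3*2))**2 = -4 + (-80 + 3*6)**2 = -4 + (-80 + 18)**2 = -4 + (-62)**2 = -4 + 3844 = 3840)
1/D = 1/3840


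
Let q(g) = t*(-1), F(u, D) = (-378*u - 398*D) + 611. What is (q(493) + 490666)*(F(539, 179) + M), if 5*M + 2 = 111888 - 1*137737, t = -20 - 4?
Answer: -137169052808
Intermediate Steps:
t = -24
F(u, D) = 611 - 398*D - 378*u (F(u, D) = (-398*D - 378*u) + 611 = 611 - 398*D - 378*u)
q(g) = 24 (q(g) = -24*(-1) = 24)
M = -25851/5 (M = -⅖ + (111888 - 1*137737)/5 = -⅖ + (111888 - 137737)/5 = -⅖ + (⅕)*(-25849) = -⅖ - 25849/5 = -25851/5 ≈ -5170.2)
(q(493) + 490666)*(F(539, 179) + M) = (24 + 490666)*((611 - 398*179 - 378*539) - 25851/5) = 490690*((611 - 71242 - 203742) - 25851/5) = 490690*(-274373 - 25851/5) = 490690*(-1397716/5) = -137169052808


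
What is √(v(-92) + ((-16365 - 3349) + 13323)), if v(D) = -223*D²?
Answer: I*√1893863 ≈ 1376.2*I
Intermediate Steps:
√(v(-92) + ((-16365 - 3349) + 13323)) = √(-223*(-92)² + ((-16365 - 3349) + 13323)) = √(-223*8464 + (-19714 + 13323)) = √(-1887472 - 6391) = √(-1893863) = I*√1893863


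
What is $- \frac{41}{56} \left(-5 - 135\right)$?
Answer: $\frac{205}{2} \approx 102.5$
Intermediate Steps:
$- \frac{41}{56} \left(-5 - 135\right) = \left(-41\right) \frac{1}{56} \left(-140\right) = \left(- \frac{41}{56}\right) \left(-140\right) = \frac{205}{2}$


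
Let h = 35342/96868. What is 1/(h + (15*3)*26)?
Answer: 48434/56685451 ≈ 0.00085443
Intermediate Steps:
h = 17671/48434 (h = 35342*(1/96868) = 17671/48434 ≈ 0.36485)
1/(h + (15*3)*26) = 1/(17671/48434 + (15*3)*26) = 1/(17671/48434 + 45*26) = 1/(17671/48434 + 1170) = 1/(56685451/48434) = 48434/56685451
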